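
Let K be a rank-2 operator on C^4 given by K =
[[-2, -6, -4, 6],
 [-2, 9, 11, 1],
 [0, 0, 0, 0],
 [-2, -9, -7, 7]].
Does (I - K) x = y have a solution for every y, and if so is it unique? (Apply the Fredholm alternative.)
(I - K) is invertible (det(I - K) = 27 ≠ 0), so for every y in C^4 the equation (I - K) x = y has a unique solution.

K has rank 2 and factors as K = U V^T = u1 v1^T + u2 v2^T with u1 = (-2, 3, 0, -3), v1 = (0, 3, 3, -1), u2 = (2, 2, 0, 2), v2 = (-1, 0, 1, 2) (multiplying out reproduces the displayed K). The nonzero eigenvalues of U V^T coincide with those of the 2 x 2 matrix G = V^T U = [[v1·u1, v1·u2], [v2·u1, v2·u2]] = [[12, 4], [-4, 2]], and by the Sylvester determinant identity det(I_4 - U V^T) = det(I_2 - V^T U) = det([[-11, -4], [4, -1]]) = (-11)(-1) - (-4)(4) = 27. (Direct check: I - K =
[[3, 6, 4, -6],
 [2, -8, -11, -1],
 [0, 0, 1, 0],
 [2, 9, 7, -6]]
has determinant 27.) The finite-dimensional Fredholm alternative says: either (I - K) is invertible, or ker(I - K) ≠ {0} and then range(I - K) = ker((I - K)^*)^⊥, with dim ker(I - K) = dim ker((I - K)^*). Since det(I - K) ≠ 0, 1 is not an eigenvalue of K and ker(I - K) = {0}, so we are in the first case: for every y there is a unique x = (I - K)^(-1) y. (Explicitly, by the Woodbury identity, (I - U V^T)^(-1) = I + U (I_2 - G)^(-1) V^T.)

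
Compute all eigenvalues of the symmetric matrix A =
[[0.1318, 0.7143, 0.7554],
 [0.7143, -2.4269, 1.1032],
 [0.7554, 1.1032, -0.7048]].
sigma(A) ≈ {-3, -1, 1}

A is real symmetric, so its spectrum consists of real eigenvalues. Expanding the characteristic polynomial of the displayed matrix gives
  det(λ I - A) = p(λ) = λ^3 + (3)λ^2 + (-1)λ + (-3).
Solving p(λ) = 0 yields eigenvalues ≈ -3, -1, 1. (A is shown rounded to 4 decimals, so these recover the underlying integer eigenvalues to within that precision.)
Verification: the trace of A = -3 equals the sum of eigenvalues -3, and det(A) ≈ 3.0000 matches the eigenvalue product 3.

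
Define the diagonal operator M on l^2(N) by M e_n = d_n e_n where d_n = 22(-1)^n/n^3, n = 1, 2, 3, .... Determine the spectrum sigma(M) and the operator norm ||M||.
sigma(M) = {22(-1)^n/n^3 : n ≥ 1} ∪ {0}; ||M|| = 22

A bounded diagonal operator on l^2 with diagonal entries d_n has spectrum equal to the closure of {d_n : n ≥ 1}: every d_n is an eigenvalue (with eigenvector e_n), so {d_n} ⊂ sigma(M); the spectrum is closed, so its closure is too; and for lambda not in the closure, (M - lambda I) has bounded inverse (the diagonal entries 1/(d_n - lambda) are bounded). For our sequence d_n = 22(-1)^n/n^3, n = 1, 2, 3, ...:
  - {d_n} = {22(-1)^n/n^3 : n ≥ 1}; the only limit point is 0
  - closure = {22(-1)^n/n^3 : n ≥ 1} ∪ {0}
For the norm: a diagonal operator has ||M|| = sup_n |d_n|. Here |d_n| = 22/n^3 is decreasing, so sup_n |d_n| = |d_1| = 22. So ||M|| = 22.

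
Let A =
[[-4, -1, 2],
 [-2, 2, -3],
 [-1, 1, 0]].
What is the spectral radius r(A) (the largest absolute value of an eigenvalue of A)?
r(A) ≈ 4.1068

The eigenvalues of A are the roots of its characteristic polynomial. With M = A (coefficients from the trace, the sum of principal 2x2 minors, and det A):
  p(λ) = det(λ I - M) = λ^3 + 2λ^2 - 5λ + 15.
No integer candidate from the rational root theorem (±divisors of 15) is a root, so the roots are irrational. The cubic discriminant is Δ = -8655 < 0, so there is one real root and a complex-conjugate pair. p(-5) = -35 and p(-4) = 3 have opposite signs, so a root lies in (-5, -4); Newton's method refines it to λ ≈ -4.1068. Dividing out (λ - (-4.1068)) leaves approximately λ^2 - 2.1068λ + 3.6524. For λ^2 - 2.1068λ + 3.6524 the discriminant is -10.171. It is negative, so the remaining roots are the complex-conjugate pair λ ≈ 1.0534 ± 1.5946i. Their product equals the constant term, so |λ|^2 ≈ 3.6524 and |λ| ≈ 1.9111.
Thus the eigenvalues (to 4 decimals) are -4.1068 (modulus 4.1068); 1.0534 ± 1.5946i (modulus 1.9111). The spectral radius is the largest modulus: r(A) ≈ 4.1068. (Cross-check: r(A) ≤ ||A||_2 ≈ 4.6433; equality holds whenever A is normal, though it can also hold for some non-normal A.)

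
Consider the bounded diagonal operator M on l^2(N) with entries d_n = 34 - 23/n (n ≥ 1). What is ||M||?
||M|| = 34

For a diagonal operator on l^2 with entries d_n, ||M|| = sup_n |d_n|. Here d_1 = 11, d_2 = 45/2, ..., and d_n = 34 - 23/n increases monotonically toward 34. All terms lie in [11, 34), so |d_n| = d_n and the supremum is the limit 34, which is not attained by any individual d_n. Hence ||M|| = 34.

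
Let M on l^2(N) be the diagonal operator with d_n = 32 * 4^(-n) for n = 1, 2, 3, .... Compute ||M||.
||M|| = 8 (attained at n = 1)

For M diagonal, ||M|| = sup_n |d_n|. The sequence d_n = 32 * 4^(-n) is positive and strictly decreasing (ratio 4^(-1) < 1), so the supremum is d_1 = 32/4 = 8. Hence ||M|| = 8.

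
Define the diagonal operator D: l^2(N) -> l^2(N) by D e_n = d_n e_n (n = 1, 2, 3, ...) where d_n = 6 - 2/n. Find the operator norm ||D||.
||D|| = 6

For a diagonal operator on l^2 with entries d_n, ||D|| = sup_n |d_n|. Here d_1 = 4, d_2 = 5, ..., and d_n = 6 - 2/n increases monotonically toward 6. All terms lie in [4, 6), so |d_n| = d_n and the supremum is the limit 6, which is not attained by any individual d_n. Hence ||D|| = 6.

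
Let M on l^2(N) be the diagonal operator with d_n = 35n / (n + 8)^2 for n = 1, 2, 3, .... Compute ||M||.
||M|| = 35/32 (attained at n = 8)

For M diagonal, ||M|| = sup_n |d_n|. Treat f(x) = 35x / (x + 8)^2 for real x > 0. By the quotient rule, f'(x) = 35(8 - x)/(x + 8)^3, which is positive for x < 8 and negative for x > 8. So f has a unique maximum at x = 8, and since 8 is a positive integer, the supremum over n ≥ 1 is attained at n = 8: d_8 = 35·8/(8 + 8)^2 = 35·8/256 = 35/32. Hence ||M|| = 35/32.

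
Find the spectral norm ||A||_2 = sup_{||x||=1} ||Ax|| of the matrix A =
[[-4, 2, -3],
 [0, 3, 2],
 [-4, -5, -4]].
||A||_2 ≈ 8.552 (= sqrt(largest eigenvalue of A^T A))

||A||_2 = sigma_max(A) = sqrt(lambda_max(A^T A)). Form the symmetric matrix M = A^T A =
[[32, 12, 28],
 [12, 38, 20],
 [28, 20, 29]].
Its characteristic polynomial (trace, sum of principal 2x2 minors, determinant of M give the coefficients) is
  p(λ) = det(λ I - M) = λ^3 - 99λ^2 + 1918λ - 1936.
No integer candidate from the rational root theorem (±divisors of 1936) is a root, so the roots are irrational. The cubic discriminant is Δ = 6833817284 > 0, so there are three distinct real roots. p(1) = -116 and p(2) = 1512 have opposite signs, so a root lies in (1, 2); Newton's method refines it to λ ≈ 1.0676. p(24) = 896 and p(25) = -236 have opposite signs, so a root lies in (24, 25); Newton's method refines it to λ ≈ 24.7951. p(73) = -476 and p(74) = 3096 have opposite signs, so a root lies in (73, 74); Newton's method refines it to λ ≈ 73.1373. Check (Vieta): the three roots sum to 99, matching tr M = 99.
So the eigenvalues of A^T A are ≈ 1.0676, 24.7951, 73.1373 (all ≥ 0, as they must be for A^T A). The largest is λ_max ≈ 73.1373, hence ||A||_2 = sqrt(λ_max) ≈ 8.552.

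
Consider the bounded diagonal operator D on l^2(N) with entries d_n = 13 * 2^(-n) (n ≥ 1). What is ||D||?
||D|| = 13/2 (attained at n = 1)

For D diagonal, ||D|| = sup_n |d_n|. The sequence d_n = 13 * 2^(-n) is positive and strictly decreasing (ratio 2^(-1) < 1), so the supremum is d_1 = 13/2. Hence ||D|| = 13/2.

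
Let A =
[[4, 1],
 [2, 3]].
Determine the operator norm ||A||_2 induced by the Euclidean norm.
||A||_2 = sqrt((30 + sqrt(500))/2) ≈ 5.1167 (= sqrt(largest eigenvalue of A^T A))

||A||_2 = sigma_max(A) = sqrt(lambda_max(A^T A)). Form the symmetric matrix M = A^T A =
[[20, 10],
 [10, 10]].
Its characteristic polynomial (trace, determinant of M give the coefficients) is
  p(λ) = det(λ I - M) = λ^2 - 30λ + 100.
For λ^2 - 30λ + 100 the discriminant is 500. It is nonnegative but not a perfect square, so the roots are real and irrational: λ = (30 ± sqrt(500))/2 ≈ 26.1803, 3.8197.
So the eigenvalues of A^T A are ≈ 3.8197, 26.1803 (all ≥ 0, as they must be for A^T A). The largest is λ_max = (30 + sqrt(500))/2 ≈ 26.1803, hence ||A||_2 = sqrt(λ_max) = sqrt((30 + sqrt(500))/2) ≈ 5.1167.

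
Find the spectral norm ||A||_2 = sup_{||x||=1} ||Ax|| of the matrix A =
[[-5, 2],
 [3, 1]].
||A||_2 = sqrt((39 + sqrt(1037))/2) ≈ 5.9667 (= sqrt(largest eigenvalue of A^T A))

||A||_2 = sigma_max(A) = sqrt(lambda_max(A^T A)). Form the symmetric matrix M = A^T A =
[[34, -7],
 [-7, 5]].
Its characteristic polynomial (trace, determinant of M give the coefficients) is
  p(λ) = det(λ I - M) = λ^2 - 39λ + 121.
For λ^2 - 39λ + 121 the discriminant is 1037. It is nonnegative but not a perfect square, so the roots are real and irrational: λ = (39 ± sqrt(1037))/2 ≈ 35.6012, 3.3988.
So the eigenvalues of A^T A are ≈ 3.3988, 35.6012 (all ≥ 0, as they must be for A^T A). The largest is λ_max = (39 + sqrt(1037))/2 ≈ 35.6012, hence ||A||_2 = sqrt(λ_max) = sqrt((39 + sqrt(1037))/2) ≈ 5.9667.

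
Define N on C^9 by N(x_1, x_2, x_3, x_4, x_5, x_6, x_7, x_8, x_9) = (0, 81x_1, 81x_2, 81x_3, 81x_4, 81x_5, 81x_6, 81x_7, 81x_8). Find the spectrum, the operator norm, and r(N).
sigma(N) = {0}; ||N|| = 81; r(N) = 0. (N is nilpotent with N^9 = 0.)

On C^9, N is a strictly lower-triangular matrix with 81 on the subdiagonal and zeros elsewhere, so its characteristic polynomial is lambda^9 and every eigenvalue is 0: sigma(N) = {0}. For the operator norm, N e_i = 81e_{i+1} for i = 1, ..., 8 and N e_9 = 0, so the singular values of N are 81 (with multiplicity 8) and 0; hence ||N|| = 81. The spectral radius r(N) = max|lambda| = 0. Note ||N|| > r(N) — characteristic of non-normal nilpotent operators. Indeed N^9 = 0.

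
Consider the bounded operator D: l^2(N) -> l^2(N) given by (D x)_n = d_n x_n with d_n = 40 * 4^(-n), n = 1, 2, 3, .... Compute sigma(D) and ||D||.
sigma(D) = {40 * 4^(-n) : n ≥ 1} ∪ {0}; ||D|| = 10

A bounded diagonal operator on l^2 with diagonal entries d_n has spectrum equal to the closure of {d_n : n ≥ 1}: every d_n is an eigenvalue (with eigenvector e_n), so {d_n} ⊂ sigma(D); the spectrum is closed, so its closure is too; and for lambda not in the closure, (D - lambda I) has bounded inverse (the diagonal entries 1/(d_n - lambda) are bounded). For our sequence d_n = 40 * 4^(-n), n = 1, 2, 3, ...:
  - {d_n} = {40 * 4^(-n) : n ≥ 1}; the only limit point is 0
  - closure = {40 * 4^(-n) : n ≥ 1} ∪ {0}
For the norm: a diagonal operator has ||D|| = sup_n |d_n|. Here d_n = 40 * 4^(-n) is positive and decreasing, so sup_n |d_n| = d_1 = 40/4 = 10. So ||D|| = 10.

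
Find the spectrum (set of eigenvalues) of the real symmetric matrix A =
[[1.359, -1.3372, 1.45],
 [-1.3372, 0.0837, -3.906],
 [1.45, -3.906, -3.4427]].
sigma(A) ≈ {-6, 0, 4}

A is real symmetric, so its spectrum consists of real eigenvalues. Expanding the characteristic polynomial of the displayed matrix gives
  det(λ I - A) = p(λ) = λ^3 + (2)λ^2 + (-24)λ + (-0.0013).
Solving p(λ) = 0 yields eigenvalues ≈ -6, 0, 4. (A is shown rounded to 4 decimals, so these recover the underlying integer eigenvalues to within that precision.)
Verification: the trace of A = -2 equals the sum of eigenvalues -2, and det(A) ≈ 0.0013 matches the eigenvalue product 0.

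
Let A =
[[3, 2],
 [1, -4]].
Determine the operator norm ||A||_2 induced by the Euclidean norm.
||A||_2 = sqrt((30 + sqrt(116))/2) ≈ 4.515 (= sqrt(largest eigenvalue of A^T A))

||A||_2 = sigma_max(A) = sqrt(lambda_max(A^T A)). Form the symmetric matrix M = A^T A =
[[10, 2],
 [2, 20]].
Its characteristic polynomial (trace, determinant of M give the coefficients) is
  p(λ) = det(λ I - M) = λ^2 - 30λ + 196.
For λ^2 - 30λ + 196 the discriminant is 116. It is nonnegative but not a perfect square, so the roots are real and irrational: λ = (30 ± sqrt(116))/2 ≈ 20.3852, 9.6148.
So the eigenvalues of A^T A are ≈ 9.6148, 20.3852 (all ≥ 0, as they must be for A^T A). The largest is λ_max = (30 + sqrt(116))/2 ≈ 20.3852, hence ||A||_2 = sqrt(λ_max) = sqrt((30 + sqrt(116))/2) ≈ 4.515.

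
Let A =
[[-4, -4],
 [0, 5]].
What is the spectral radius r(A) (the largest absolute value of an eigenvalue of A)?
r(A) = 5

The eigenvalues of A are the roots of its characteristic polynomial. With M = A (coefficients from the trace and determinant):
  p(λ) = det(λ I - M) = λ^2 - λ - 20.
For λ^2 - λ - 20 the discriminant is 81. It is a perfect square (9^2), so the roots are rational: λ = (1 ± 9)/2 = 5, -4.
Thus the eigenvalues (to 4 decimals) are 5 (modulus 5); -4 (modulus 4). The spectral radius is the largest modulus: r(A) = 5. (Cross-check: r(A) ≤ ||A||_2 ≈ 6.986; equality holds whenever A is normal, though it can also hold for some non-normal A.)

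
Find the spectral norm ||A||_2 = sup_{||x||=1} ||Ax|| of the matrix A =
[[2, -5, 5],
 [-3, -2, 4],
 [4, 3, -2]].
||A||_2 ≈ 9.1458 (= sqrt(largest eigenvalue of A^T A))

||A||_2 = sigma_max(A) = sqrt(lambda_max(A^T A)). Form the symmetric matrix M = A^T A =
[[29, 8, -10],
 [8, 38, -39],
 [-10, -39, 45]].
Its characteristic polynomial (trace, sum of principal 2x2 minors, determinant of M give the coefficients) is
  p(λ) = det(λ I - M) = λ^3 - 112λ^2 + 2432λ - 5041.
No integer candidate from the rational root theorem (±divisors of 5041) is a root, so the roots are irrational. The cubic discriminant is Δ = 12356076997 > 0, so there are three distinct real roots. p(2) = -617 and p(3) = 1274 have opposite signs, so a root lies in (2, 3); Newton's method refines it to λ ≈ 2.3144. p(26) = 55 and p(27) = -1342 have opposite signs, so a root lies in (26, 27); Newton's method refines it to λ ≈ 26.0403. p(83) = -2966 and p(84) = 1679 have opposite signs, so a root lies in (83, 84); Newton's method refines it to λ ≈ 83.6454. Check (Vieta): the three roots sum to 112, matching tr M = 112.
So the eigenvalues of A^T A are ≈ 2.3144, 26.0403, 83.6454 (all ≥ 0, as they must be for A^T A). The largest is λ_max ≈ 83.6454, hence ||A||_2 = sqrt(λ_max) ≈ 9.1458.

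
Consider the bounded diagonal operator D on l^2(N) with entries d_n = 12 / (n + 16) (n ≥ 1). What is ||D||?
||D|| = 12/17 (attained at n = 1)

For D diagonal, ||D|| = sup_n |d_n| = sup_n 12/(n + 16). This is positive and strictly decreasing in n, so the supremum is attained at n = 1: d_1 = 12/(1 + 16) = 12/17. Hence ||D|| = 12/17.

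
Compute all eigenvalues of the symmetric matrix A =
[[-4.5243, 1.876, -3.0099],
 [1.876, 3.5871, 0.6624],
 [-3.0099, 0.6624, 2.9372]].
sigma(A) ≈ {-6, 4} (4 with multiplicity 2)

A is real symmetric, so its spectrum consists of real eigenvalues. Expanding the characteristic polynomial of the displayed matrix gives
  det(λ I - A) = p(λ) = λ^3 + (-2)λ^2 + (-32)λ + (95.998).
Solving p(λ) = 0 yields eigenvalues ≈ -6, 4, 4. (A is shown rounded to 4 decimals, so these recover the underlying integer eigenvalues to within that precision.)
Verification: the trace of A = 2 equals the sum of eigenvalues 2, and det(A) ≈ -95.9980 matches the eigenvalue product -96.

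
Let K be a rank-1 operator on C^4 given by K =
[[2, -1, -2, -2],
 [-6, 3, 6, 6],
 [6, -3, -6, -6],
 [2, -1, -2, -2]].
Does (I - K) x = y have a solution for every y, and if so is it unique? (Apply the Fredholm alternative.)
(I - K) is invertible (det(I - K) = 4 ≠ 0), so for every y in C^4 the equation (I - K) x = y has a unique solution.

K has rank 1, so it is an outer product K = u v^T: every row of K is a multiple of one row vector. Reading off the entries, u = (-1, 3, -3, -1) and v = (-2, 1, 2, 2) (row i of K equals u_i·v^T). A rank-one matrix u v^T satisfies K u = u (v·u) and kills the (3)-dimensional subspace v^⊥, so its characteristic polynomial is lambda^3 (lambda - v·u) with v·u = tr K = -3. Hence the eigenvalues of I - K are 1 (multiplicity 3) and 1 - (-3) = 4, so det(I - K) = 4. (Direct check: I - K =
[[-1, 1, 2, 2],
 [6, -2, -6, -6],
 [-6, 3, 7, 6],
 [-2, 1, 2, 3]]
has determinant 4.) The finite-dimensional Fredholm alternative says: either (I - K) is invertible, or ker(I - K) ≠ {0} and then range(I - K) = ker((I - K)^*)^⊥, with dim ker(I - K) = dim ker((I - K)^*). Since det(I - K) ≠ 0, 1 is not an eigenvalue of K and ker(I - K) = {0}, so we are in the first case: for every y there is a unique x = (I - K)^(-1) y. Explicitly, by the Sherman–Morrison formula, (I - u v^T)^(-1) = I + u v^T/(1 - v·u), i.e. (I - K)^(-1) = I + K/(4).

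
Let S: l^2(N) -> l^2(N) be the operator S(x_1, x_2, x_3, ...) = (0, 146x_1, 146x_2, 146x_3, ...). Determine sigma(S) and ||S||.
sigma(S) = closed disk {z in C : |z| ≤ 146}; ||S|| = 146

Note S = 146·U where U is the unit right shift (U x)_k = x_{k-1} (with x_0 := 0); so ||S|| = 146||U|| and sigma(S) = 146·sigma(U). ||S x||^2 = sum_{k≥1} |146x_k|^2 = 21316||x||^2, so ||S|| = 146 and sigma(S) ⊂ {|z| ≤ 146}. For any |lambda| < 146, the equation (S - lambda I) x = 0 forces x_1 = 0, then 146x_k = lambda x_{k+1} ⇒ x = 0, so S has no eigenvalues. But (S - lambda I) is not surjective for |lambda| < 146: solving (S - lambda I) x = e_1 would require x_n proportional to (lambda/146)^(-n), which is not in l^2. So every |lambda| < 146 lies in the residual spectrum. The boundary |lambda| = 146 is in the approximate point spectrum (the spectrum is closed). Hence sigma(S) is the closed disk of radius 146.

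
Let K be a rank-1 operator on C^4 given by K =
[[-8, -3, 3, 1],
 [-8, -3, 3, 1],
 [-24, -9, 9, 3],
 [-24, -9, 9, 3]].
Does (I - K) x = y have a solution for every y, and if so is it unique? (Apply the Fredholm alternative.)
(I - K) is singular (det(I - K) = 0, i.e. 1 ∈ sigma(K)). (I - K) x = y is solvable iff y ⊥ ker((I - K)^*) = span{(-8, -3, 3, 1)}, i.e. iff -8y_1 - 3y_2 + 3y_3 + y_4 = 0. When solvable, the solutions are x = y + c·(1, 1, 3, 3), c arbitrary (ker(I - K) = span{(1, 1, 3, 3)}, dimension 1).

K has rank 1, so it is an outer product K = u v^T: every row of K is a multiple of one row vector. Reading off the entries, u = (1, 1, 3, 3) and v = (-8, -3, 3, 1) (row i of K equals u_i·v^T). A rank-one matrix u v^T satisfies K u = u (v·u) and kills the (3)-dimensional subspace v^⊥, so its characteristic polynomial is lambda^3 (lambda - v·u) with v·u = tr K = 1. Hence the eigenvalues of I - K are 1 (multiplicity 3) and 1 - (1) = 0, so det(I - K) = 0. (Direct check: I - K =
[[9, 3, -3, -1],
 [8, 4, -3, -1],
 [24, 9, -8, -3],
 [24, 9, -9, -2]]
has determinant 0.) So 1 is an eigenvalue of K and (I - K) is not invertible. The finite-dimensional Fredholm alternative says: either (I - K) is invertible, or ker(I - K) ≠ {0} and then range(I - K) = ker((I - K)^*)^⊥, with dim ker(I - K) = dim ker((I - K)^*). We are in the second case, so we need both kernels. Kernel of I - K: (I - K) u = u - u (v·u) = u - u = 0, so ker(I - K) = span{u} = span{(1, 1, 3, 3)} (it is exactly 1-dimensional because rank(I - K) = 3). Kernel of the adjoint: K is real, so (I - K)^* = I - K^T = I - v u^T, and (I - v u^T) v = v - v (u·v) = 0; hence ker((I - K)^*) = span{v} = span{(-8, -3, 3, 1)}. Therefore (I - K) x = y is solvable iff <y, v> = 0, i.e. iff -8y_1 - 3y_2 + 3y_3 + y_4 = 0. When this holds, K y = u (v·y) = 0, so (I - K) y = y and x = y is a particular solution; the full solution set is the line x = y + c·u = y + c·(1, 1, 3, 3), c ∈ C.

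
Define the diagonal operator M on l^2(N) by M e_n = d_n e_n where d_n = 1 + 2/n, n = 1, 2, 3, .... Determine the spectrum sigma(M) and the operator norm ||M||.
sigma(M) = {1 + 2/n : n ≥ 1} ∪ {1}; ||M|| = 3

A bounded diagonal operator on l^2 with diagonal entries d_n has spectrum equal to the closure of {d_n : n ≥ 1}: every d_n is an eigenvalue (with eigenvector e_n), so {d_n} ⊂ sigma(M); the spectrum is closed, so its closure is too; and for lambda not in the closure, (M - lambda I) has bounded inverse (the diagonal entries 1/(d_n - lambda) are bounded). For our sequence d_n = 1 + 2/n, n = 1, 2, 3, ...:
  - {d_n} = {1 + 2/n : n ≥ 1}; the only limit point is 1
  - closure = {1 + 2/n : n ≥ 1} ∪ {1}
For the norm: a diagonal operator has ||M|| = sup_n |d_n|. Here d_n = 1 + 2/n is positive and decreasing, so sup_n |d_n| = d_1 = 1 + 2 = 3. So ||M|| = 3.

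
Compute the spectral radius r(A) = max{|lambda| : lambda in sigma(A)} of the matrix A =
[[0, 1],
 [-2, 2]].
r(A) = sqrt(2) ≈ 1.4142

The eigenvalues of A are the roots of its characteristic polynomial. With M = A (coefficients from the trace and determinant):
  p(λ) = det(λ I - M) = λ^2 - 2λ + 2.
For λ^2 - 2λ + 2 the discriminant is -4. It is negative, so the roots are the complex-conjugate pair λ = 1 ± (sqrt(4)/2) i ≈ 1 ± 1i. For a conjugate pair the product of the roots equals the constant term, so |λ|^2 = 2 and |λ| = sqrt(2) ≈ 1.4142.
Thus the eigenvalues (to 4 decimals) are 1 ± 1i (modulus 1.4142). The spectral radius is the largest modulus: r(A) = sqrt(2) ≈ 1.4142. (Cross-check: r(A) ≤ ||A||_2 ≈ 2.9208; equality holds whenever A is normal, though it can also hold for some non-normal A.)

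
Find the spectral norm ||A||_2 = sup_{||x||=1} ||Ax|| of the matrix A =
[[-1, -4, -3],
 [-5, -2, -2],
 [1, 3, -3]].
||A||_2 ≈ 7.0807 (= sqrt(largest eigenvalue of A^T A))

||A||_2 = sigma_max(A) = sqrt(lambda_max(A^T A)). Form the symmetric matrix M = A^T A =
[[27, 17, 10],
 [17, 29, 7],
 [10, 7, 22]].
Its characteristic polynomial (trace, sum of principal 2x2 minors, determinant of M give the coefficients) is
  p(λ) = det(λ I - M) = λ^3 - 78λ^2 + 1577λ - 9025.
No integer candidate from the rational root theorem (±divisors of 9025) is a root, so the roots are irrational. The cubic discriminant is Δ = 94758529 > 0, so there are three distinct real roots. p(10) = -55 and p(11) = 215 have opposite signs, so a root lies in (10, 11); Newton's method refines it to λ ≈ 10.1783. p(17) = 155 and p(18) = -79 have opposite signs, so a root lies in (17, 18); Newton's method refines it to λ ≈ 17.6857. p(50) = -175 and p(51) = 1175 have opposite signs, so a root lies in (50, 51); Newton's method refines it to λ ≈ 50.136. Check (Vieta): the three roots sum to 78, matching tr M = 78.
So the eigenvalues of A^T A are ≈ 10.1783, 17.6857, 50.136 (all ≥ 0, as they must be for A^T A). The largest is λ_max ≈ 50.136, hence ||A||_2 = sqrt(λ_max) ≈ 7.0807.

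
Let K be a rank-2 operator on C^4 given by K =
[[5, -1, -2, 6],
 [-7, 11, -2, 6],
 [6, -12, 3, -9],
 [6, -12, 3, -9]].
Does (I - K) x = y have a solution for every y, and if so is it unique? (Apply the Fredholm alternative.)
(I - K) is invertible (det(I - K) = -33 ≠ 0), so for every y in C^4 the equation (I - K) x = y has a unique solution.

K has rank 2 and factors as K = U V^T = u1 v1^T + u2 v2^T with u1 = (-1, 3, -3, -3), v1 = (-3, 3, 0, 0), u2 = (-2, -2, 3, 3), v2 = (-1, -1, 1, -3) (multiplying out reproduces the displayed K). The nonzero eigenvalues of U V^T coincide with those of the 2 x 2 matrix G = V^T U = [[v1·u1, v1·u2], [v2·u1, v2·u2]] = [[12, 0], [4, -2]], and by the Sylvester determinant identity det(I_4 - U V^T) = det(I_2 - V^T U) = det([[-11, 0], [-4, 3]]) = (-11)(3) - (0)(-4) = -33. (Direct check: I - K =
[[-4, 1, 2, -6],
 [7, -10, 2, -6],
 [-6, 12, -2, 9],
 [-6, 12, -3, 10]]
has determinant -33.) The finite-dimensional Fredholm alternative says: either (I - K) is invertible, or ker(I - K) ≠ {0} and then range(I - K) = ker((I - K)^*)^⊥, with dim ker(I - K) = dim ker((I - K)^*). Since det(I - K) ≠ 0, 1 is not an eigenvalue of K and ker(I - K) = {0}, so we are in the first case: for every y there is a unique x = (I - K)^(-1) y. (Explicitly, by the Woodbury identity, (I - U V^T)^(-1) = I + U (I_2 - G)^(-1) V^T.)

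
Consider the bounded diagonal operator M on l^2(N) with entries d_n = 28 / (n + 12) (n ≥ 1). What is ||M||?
||M|| = 28/13 (attained at n = 1)

For M diagonal, ||M|| = sup_n |d_n| = sup_n 28/(n + 12). This is positive and strictly decreasing in n, so the supremum is attained at n = 1: d_1 = 28/(1 + 12) = 28/13. Hence ||M|| = 28/13.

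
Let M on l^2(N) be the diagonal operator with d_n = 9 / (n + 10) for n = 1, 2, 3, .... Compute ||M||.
||M|| = 9/11 (attained at n = 1)

For M diagonal, ||M|| = sup_n |d_n| = sup_n 9/(n + 10). This is positive and strictly decreasing in n, so the supremum is attained at n = 1: d_1 = 9/(1 + 10) = 9/11. Hence ||M|| = 9/11.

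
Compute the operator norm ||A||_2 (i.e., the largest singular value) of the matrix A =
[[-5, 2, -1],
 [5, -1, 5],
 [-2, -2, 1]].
||A||_2 ≈ 8.6381 (= sqrt(largest eigenvalue of A^T A))

||A||_2 = sigma_max(A) = sqrt(lambda_max(A^T A)). Form the symmetric matrix M = A^T A =
[[54, -11, 28],
 [-11, 9, -9],
 [28, -9, 27]].
Its characteristic polynomial (trace, sum of principal 2x2 minors, determinant of M give the coefficients) is
  p(λ) = det(λ I - M) = λ^3 - 90λ^2 + 1201λ - 3969.
No integer candidate from the rational root theorem (±divisors of 3969) is a root, so the roots are irrational. The cubic discriminant is Δ = 477385529 > 0, so there are three distinct real roots. p(5) = -89 and p(6) = 213 have opposite signs, so a root lies in (5, 6); Newton's method refines it to λ ≈ 5.249. p(10) = 41 and p(11) = -317 have opposite signs, so a root lies in (10, 11); Newton's method refines it to λ ≈ 10.1336. p(74) = -2711 and p(75) = 1731 have opposite signs, so a root lies in (74, 75); Newton's method refines it to λ ≈ 74.6174. Check (Vieta): the three roots sum to 90, matching tr M = 90.
So the eigenvalues of A^T A are ≈ 5.249, 10.1336, 74.6174 (all ≥ 0, as they must be for A^T A). The largest is λ_max ≈ 74.6174, hence ||A||_2 = sqrt(λ_max) ≈ 8.6381.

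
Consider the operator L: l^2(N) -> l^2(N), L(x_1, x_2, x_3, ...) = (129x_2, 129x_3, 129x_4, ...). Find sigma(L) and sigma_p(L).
sigma(L) = closed disk {z in C : |z| ≤ 129}; sigma_p(L) = open disk {z in C : |z| < 129}

Note L = 129·V where V is the unit left shift (V x)_k = x_{k+1}; so sigma(L) = 129·sigma(V) and ||L|| = 129||V||. ||L x||^2 = 16641sum_{k≥2} |x_k|^2 ≤ 16641||x||^2, with equality on {x : x_1 = 0}, so ||L|| = 129. For any lambda with |lambda| < 129, set r = lambda/129 (|r| < 1); the vector x = (1, r, r^2, ...) is in l^2 and satisfies L x = 129(r, r^2, ...) = lambda x, so lambda is an eigenvalue. On the boundary |lambda| = 129 the geometric series diverges, so no l^2 eigenvector exists, but these lambda lie in the approximate point spectrum. Hence sigma(L) is the closed disk of radius 129 and sigma_p(L) is the open disk.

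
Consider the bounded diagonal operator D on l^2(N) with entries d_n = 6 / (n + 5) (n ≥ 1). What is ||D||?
||D|| = 1 (attained at n = 1)

For D diagonal, ||D|| = sup_n |d_n| = sup_n 6/(n + 5). This is positive and strictly decreasing in n, so the supremum is attained at n = 1: d_1 = 6/(1 + 5) = 1. Hence ||D|| = 1.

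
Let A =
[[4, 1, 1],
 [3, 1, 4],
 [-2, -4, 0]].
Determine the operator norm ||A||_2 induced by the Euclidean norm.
||A||_2 ≈ 6.9218 (= sqrt(largest eigenvalue of A^T A))

||A||_2 = sigma_max(A) = sqrt(lambda_max(A^T A)). Form the symmetric matrix M = A^T A =
[[29, 15, 16],
 [15, 18, 5],
 [16, 5, 17]].
Its characteristic polynomial (trace, sum of principal 2x2 minors, determinant of M give the coefficients) is
  p(λ) = det(λ I - M) = λ^3 - 64λ^2 + 815λ - 2116.
No integer candidate from the rational root theorem (±divisors of 2116) is a root, so the roots are irrational. The cubic discriminant is Δ = 202284052 > 0, so there are three distinct real roots. p(3) = -220 and p(4) = 184 have opposite signs, so a root lies in (3, 4); Newton's method refines it to λ ≈ 3.5115. p(12) = 176 and p(13) = -140 have opposite signs, so a root lies in (12, 13); Newton's method refines it to λ ≈ 12.5774. p(47) = -1364 and p(48) = 140 have opposite signs, so a root lies in (47, 48); Newton's method refines it to λ ≈ 47.9112. Check (Vieta): the three roots sum to 64, matching tr M = 64.
So the eigenvalues of A^T A are ≈ 3.5115, 12.5774, 47.9112 (all ≥ 0, as they must be for A^T A). The largest is λ_max ≈ 47.9112, hence ||A||_2 = sqrt(λ_max) ≈ 6.9218.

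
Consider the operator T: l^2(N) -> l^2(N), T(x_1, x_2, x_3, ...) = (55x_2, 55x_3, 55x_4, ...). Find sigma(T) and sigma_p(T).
sigma(T) = closed disk {z in C : |z| ≤ 55}; sigma_p(T) = open disk {z in C : |z| < 55}

Note T = 55·V where V is the unit left shift (V x)_k = x_{k+1}; so sigma(T) = 55·sigma(V) and ||T|| = 55||V||. ||T x||^2 = 3025sum_{k≥2} |x_k|^2 ≤ 3025||x||^2, with equality on {x : x_1 = 0}, so ||T|| = 55. For any lambda with |lambda| < 55, set r = lambda/55 (|r| < 1); the vector x = (1, r, r^2, ...) is in l^2 and satisfies T x = 55(r, r^2, ...) = lambda x, so lambda is an eigenvalue. On the boundary |lambda| = 55 the geometric series diverges, so no l^2 eigenvector exists, but these lambda lie in the approximate point spectrum. Hence sigma(T) is the closed disk of radius 55 and sigma_p(T) is the open disk.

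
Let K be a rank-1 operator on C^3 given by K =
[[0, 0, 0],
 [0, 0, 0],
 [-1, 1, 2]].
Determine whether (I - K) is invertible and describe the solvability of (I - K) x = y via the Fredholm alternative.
(I - K) is invertible (det(I - K) = -1 ≠ 0), so for every y in C^3 the equation (I - K) x = y has a unique solution.

K has rank 1, so it is an outer product K = u v^T: every row of K is a multiple of one row vector. Reading off the entries, u = (0, 0, -1) and v = (1, -1, -2) (row i of K equals u_i·v^T). A rank-one matrix u v^T satisfies K u = u (v·u) and kills the (2)-dimensional subspace v^⊥, so its characteristic polynomial is lambda^2 (lambda - v·u) with v·u = tr K = 2. Hence the eigenvalues of I - K are 1 (multiplicity 2) and 1 - (2) = -1, so det(I - K) = -1. (Direct check: I - K =
[[1, 0, 0],
 [0, 1, 0],
 [1, -1, -1]]
has determinant -1.) The finite-dimensional Fredholm alternative says: either (I - K) is invertible, or ker(I - K) ≠ {0} and then range(I - K) = ker((I - K)^*)^⊥, with dim ker(I - K) = dim ker((I - K)^*). Since det(I - K) ≠ 0, 1 is not an eigenvalue of K and ker(I - K) = {0}, so we are in the first case: for every y there is a unique x = (I - K)^(-1) y. Explicitly, by the Sherman–Morrison formula, (I - u v^T)^(-1) = I + u v^T/(1 - v·u), i.e. (I - K)^(-1) = I - K.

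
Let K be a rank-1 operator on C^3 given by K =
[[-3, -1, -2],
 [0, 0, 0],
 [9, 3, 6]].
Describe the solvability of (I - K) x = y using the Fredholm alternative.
(I - K) is invertible (det(I - K) = -2 ≠ 0), so for every y in C^3 the equation (I - K) x = y has a unique solution.

K has rank 1, so it is an outer product K = u v^T: every row of K is a multiple of one row vector. Reading off the entries, u = (-1, 0, 3) and v = (3, 1, 2) (row i of K equals u_i·v^T). A rank-one matrix u v^T satisfies K u = u (v·u) and kills the (2)-dimensional subspace v^⊥, so its characteristic polynomial is lambda^2 (lambda - v·u) with v·u = tr K = 3. Hence the eigenvalues of I - K are 1 (multiplicity 2) and 1 - (3) = -2, so det(I - K) = -2. (Direct check: I - K =
[[4, 1, 2],
 [0, 1, 0],
 [-9, -3, -5]]
has determinant -2.) The finite-dimensional Fredholm alternative says: either (I - K) is invertible, or ker(I - K) ≠ {0} and then range(I - K) = ker((I - K)^*)^⊥, with dim ker(I - K) = dim ker((I - K)^*). Since det(I - K) ≠ 0, 1 is not an eigenvalue of K and ker(I - K) = {0}, so we are in the first case: for every y there is a unique x = (I - K)^(-1) y. Explicitly, by the Sherman–Morrison formula, (I - u v^T)^(-1) = I + u v^T/(1 - v·u), i.e. (I - K)^(-1) = I + K/(-2).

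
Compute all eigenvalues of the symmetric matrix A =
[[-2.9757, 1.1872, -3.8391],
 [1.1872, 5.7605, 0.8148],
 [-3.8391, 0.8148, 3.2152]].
sigma(A) ≈ {-5, 5, 6}

A is real symmetric, so its spectrum consists of real eigenvalues. Expanding the characteristic polynomial of the displayed matrix gives
  det(λ I - A) = p(λ) = λ^3 + (-6)λ^2 + (-25)λ + (150).
Solving p(λ) = 0 yields eigenvalues ≈ -5, 5, 6. (A is shown rounded to 4 decimals, so these recover the underlying integer eigenvalues to within that precision.)
Verification: the trace of A = 6 equals the sum of eigenvalues 6, and det(A) ≈ -149.9991 matches the eigenvalue product -150.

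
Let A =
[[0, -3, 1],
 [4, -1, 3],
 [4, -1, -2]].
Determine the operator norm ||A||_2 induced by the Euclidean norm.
||A||_2 ≈ 5.9906 (= sqrt(largest eigenvalue of A^T A))

||A||_2 = sigma_max(A) = sqrt(lambda_max(A^T A)). Form the symmetric matrix M = A^T A =
[[32, -8, 4],
 [-8, 11, -4],
 [4, -4, 14]].
Its characteristic polynomial (trace, sum of principal 2x2 minors, determinant of M give the coefficients) is
  p(λ) = det(λ I - M) = λ^3 - 57λ^2 + 858λ - 3600.
No integer candidate from the rational root theorem (±divisors of 3600) is a root, so the roots are irrational. The cubic discriminant is Δ = 17691588 > 0, so there are three distinct real roots. p(7) = -44 and p(8) = 128 have opposite signs, so a root lies in (7, 8); Newton's method refines it to λ ≈ 7.221. p(13) = 118 and p(14) = -16 have opposite signs, so a root lies in (13, 14); Newton's method refines it to λ ≈ 13.8922. p(35) = -520 and p(36) = 72 have opposite signs, so a root lies in (35, 36); Newton's method refines it to λ ≈ 35.8868. Check (Vieta): the three roots sum to 57, matching tr M = 57.
So the eigenvalues of A^T A are ≈ 7.221, 13.8922, 35.8868 (all ≥ 0, as they must be for A^T A). The largest is λ_max ≈ 35.8868, hence ||A||_2 = sqrt(λ_max) ≈ 5.9906.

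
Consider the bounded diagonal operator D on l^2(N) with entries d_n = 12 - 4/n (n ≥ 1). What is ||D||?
||D|| = 12

For a diagonal operator on l^2 with entries d_n, ||D|| = sup_n |d_n|. Here d_1 = 8, d_2 = 10, ..., and d_n = 12 - 4/n increases monotonically toward 12. All terms lie in [8, 12), so |d_n| = d_n and the supremum is the limit 12, which is not attained by any individual d_n. Hence ||D|| = 12.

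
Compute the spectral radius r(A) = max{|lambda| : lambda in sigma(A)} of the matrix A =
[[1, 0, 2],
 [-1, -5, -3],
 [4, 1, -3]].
r(A) ≈ 4.8884

The eigenvalues of A are the roots of its characteristic polynomial. With M = A (coefficients from the trace, the sum of principal 2x2 minors, and det A):
  p(λ) = det(λ I - M) = λ^3 + 7λ^2 + 2λ - 56.
No integer candidate from the rational root theorem (±divisors of 56) is a root, so the roots are irrational. The cubic discriminant is Δ = -21788 < 0, so there is one real root and a complex-conjugate pair. p(2) = -16 and p(3) = 40 have opposite signs, so a root lies in (2, 3); Newton's method refines it to λ ≈ 2.3435. Dividing out (λ - (2.3435)) leaves approximately λ^2 + 9.3435λ + 23.8962. For λ^2 + 9.3435λ + 23.8962 the discriminant is -8.2842. It is negative, so the remaining roots are the complex-conjugate pair λ ≈ -4.6717 ± 1.4391i. Their product equals the constant term, so |λ|^2 ≈ 23.8962 and |λ| ≈ 4.8884.
Thus the eigenvalues (to 4 decimals) are 2.3435 (modulus 2.3435); -4.6717 ± 1.4391i (modulus 4.8884). The spectral radius is the largest modulus: r(A) ≈ 4.8884. (Cross-check: r(A) ≤ ||A||_2 ≈ 6.0474; equality holds whenever A is normal, though it can also hold for some non-normal A.)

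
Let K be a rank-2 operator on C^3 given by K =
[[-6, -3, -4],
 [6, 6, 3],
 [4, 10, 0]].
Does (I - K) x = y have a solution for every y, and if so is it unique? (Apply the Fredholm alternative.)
(I - K) is invertible (det(I - K) = -31 ≠ 0), so for every y in C^3 the equation (I - K) x = y has a unique solution.

K has rank 2 and factors as K = U V^T = u1 v1^T + u2 v2^T with u1 = (3, -3, -2), v1 = (-2, -2, -1), u2 = (-1, 0, -2), v2 = (0, -3, 1) (multiplying out reproduces the displayed K). The nonzero eigenvalues of U V^T coincide with those of the 2 x 2 matrix G = V^T U = [[v1·u1, v1·u2], [v2·u1, v2·u2]] = [[2, 4], [7, -2]], and by the Sylvester determinant identity det(I_3 - U V^T) = det(I_2 - V^T U) = det([[-1, -4], [-7, 3]]) = (-1)(3) - (-4)(-7) = -31. (Direct check: I - K =
[[7, 3, 4],
 [-6, -5, -3],
 [-4, -10, 1]]
has determinant -31.) The finite-dimensional Fredholm alternative says: either (I - K) is invertible, or ker(I - K) ≠ {0} and then range(I - K) = ker((I - K)^*)^⊥, with dim ker(I - K) = dim ker((I - K)^*). Since det(I - K) ≠ 0, 1 is not an eigenvalue of K and ker(I - K) = {0}, so we are in the first case: for every y there is a unique x = (I - K)^(-1) y. (Explicitly, by the Woodbury identity, (I - U V^T)^(-1) = I + U (I_2 - G)^(-1) V^T.)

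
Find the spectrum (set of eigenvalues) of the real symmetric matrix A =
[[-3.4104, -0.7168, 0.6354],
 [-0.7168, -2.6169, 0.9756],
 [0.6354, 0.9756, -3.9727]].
sigma(A) ≈ {-5, -3, -2}

A is real symmetric, so its spectrum consists of real eigenvalues. Expanding the characteristic polynomial of the displayed matrix gives
  det(λ I - A) = p(λ) = λ^3 + (10)λ^2 + (31)λ + (30).
Solving p(λ) = 0 yields eigenvalues ≈ -5, -3, -2. (A is shown rounded to 4 decimals, so these recover the underlying integer eigenvalues to within that precision.)
Verification: the trace of A = -10 equals the sum of eigenvalues -10, and det(A) ≈ -30.0000 matches the eigenvalue product -30.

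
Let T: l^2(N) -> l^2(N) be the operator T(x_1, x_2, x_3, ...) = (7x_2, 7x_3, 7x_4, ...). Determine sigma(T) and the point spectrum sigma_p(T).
sigma(T) = closed disk {z in C : |z| ≤ 7}; sigma_p(T) = open disk {z in C : |z| < 7}

Note T = 7·V where V is the unit left shift (V x)_k = x_{k+1}; so sigma(T) = 7·sigma(V) and ||T|| = 7||V||. ||T x||^2 = 49sum_{k≥2} |x_k|^2 ≤ 49||x||^2, with equality on {x : x_1 = 0}, so ||T|| = 7. For any lambda with |lambda| < 7, set r = lambda/7 (|r| < 1); the vector x = (1, r, r^2, ...) is in l^2 and satisfies T x = 7(r, r^2, ...) = lambda x, so lambda is an eigenvalue. On the boundary |lambda| = 7 the geometric series diverges, so no l^2 eigenvector exists, but these lambda lie in the approximate point spectrum. Hence sigma(T) is the closed disk of radius 7 and sigma_p(T) is the open disk.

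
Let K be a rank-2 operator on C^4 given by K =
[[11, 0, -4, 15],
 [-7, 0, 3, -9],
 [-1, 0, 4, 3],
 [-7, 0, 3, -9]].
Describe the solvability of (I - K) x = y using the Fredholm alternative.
(I - K) is invertible (det(I - K) = -4 ≠ 0), so for every y in C^4 the equation (I - K) x = y has a unique solution.

K has rank 2 and factors as K = U V^T = u1 v1^T + u2 v2^T with u1 = (-2, 1, -2, 1), v1 = (-1, 0, -1, -3), u2 = (3, -2, -1, -2), v2 = (3, 0, -2, 3) (multiplying out reproduces the displayed K). The nonzero eigenvalues of U V^T coincide with those of the 2 x 2 matrix G = V^T U = [[v1·u1, v1·u2], [v2·u1, v2·u2]] = [[1, 4], [1, 5]], and by the Sylvester determinant identity det(I_4 - U V^T) = det(I_2 - V^T U) = det([[0, -4], [-1, -4]]) = (0)(-4) - (-4)(-1) = -4. (Direct check: I - K =
[[-10, 0, 4, -15],
 [7, 1, -3, 9],
 [1, 0, -3, -3],
 [7, 0, -3, 10]]
has determinant -4.) The finite-dimensional Fredholm alternative says: either (I - K) is invertible, or ker(I - K) ≠ {0} and then range(I - K) = ker((I - K)^*)^⊥, with dim ker(I - K) = dim ker((I - K)^*). Since det(I - K) ≠ 0, 1 is not an eigenvalue of K and ker(I - K) = {0}, so we are in the first case: for every y there is a unique x = (I - K)^(-1) y. (Explicitly, by the Woodbury identity, (I - U V^T)^(-1) = I + U (I_2 - G)^(-1) V^T.)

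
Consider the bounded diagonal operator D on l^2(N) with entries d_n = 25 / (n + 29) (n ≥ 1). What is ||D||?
||D|| = 5/6 (attained at n = 1)

For D diagonal, ||D|| = sup_n |d_n| = sup_n 25/(n + 29). This is positive and strictly decreasing in n, so the supremum is attained at n = 1: d_1 = 25/(1 + 29) = 5/6. Hence ||D|| = 5/6.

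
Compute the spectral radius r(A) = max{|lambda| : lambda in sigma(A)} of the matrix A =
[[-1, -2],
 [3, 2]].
r(A) = 2

The eigenvalues of A are the roots of its characteristic polynomial. With M = A (coefficients from the trace and determinant):
  p(λ) = det(λ I - M) = λ^2 - λ + 4.
For λ^2 - λ + 4 the discriminant is -15. It is negative, so the roots are the complex-conjugate pair λ = 1/2 ± (sqrt(15)/2) i ≈ 0.5 ± 1.9365i. For a conjugate pair the product of the roots equals the constant term, so |λ|^2 = 4 and |λ| = sqrt(4) = 2.
Thus the eigenvalues (to 4 decimals) are 0.5 ± 1.9365i (modulus 2). The spectral radius is the largest modulus: r(A) = 2. (Cross-check: r(A) ≤ ||A||_2 ≈ 4.1306; equality holds whenever A is normal, though it can also hold for some non-normal A.)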